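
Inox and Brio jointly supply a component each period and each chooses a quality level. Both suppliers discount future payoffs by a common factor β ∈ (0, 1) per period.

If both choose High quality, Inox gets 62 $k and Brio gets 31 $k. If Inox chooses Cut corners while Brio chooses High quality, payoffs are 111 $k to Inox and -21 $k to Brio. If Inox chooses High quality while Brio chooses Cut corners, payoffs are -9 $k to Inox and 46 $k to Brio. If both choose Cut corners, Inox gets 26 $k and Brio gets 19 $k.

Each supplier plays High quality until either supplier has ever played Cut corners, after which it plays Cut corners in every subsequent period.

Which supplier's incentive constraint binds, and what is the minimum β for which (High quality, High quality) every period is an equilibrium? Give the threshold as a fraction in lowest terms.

Inox's threshold: (111−62)/(111−26) = 49/85.
Brio's threshold: (46−31)/(46−19) = 5/9.
49/85 > 5/9, so Inox binds and β* = 49/85.

Inox; β ≥ 49/85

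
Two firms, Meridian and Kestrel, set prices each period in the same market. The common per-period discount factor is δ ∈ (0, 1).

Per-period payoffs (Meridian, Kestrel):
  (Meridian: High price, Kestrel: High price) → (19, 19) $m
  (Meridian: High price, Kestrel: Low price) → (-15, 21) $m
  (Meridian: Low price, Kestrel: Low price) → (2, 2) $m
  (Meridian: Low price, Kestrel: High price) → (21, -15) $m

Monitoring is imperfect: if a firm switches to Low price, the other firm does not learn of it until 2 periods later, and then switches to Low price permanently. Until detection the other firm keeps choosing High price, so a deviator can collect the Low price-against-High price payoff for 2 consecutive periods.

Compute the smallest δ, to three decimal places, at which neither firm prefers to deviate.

A deviator earns 21 for 2 periods, then 2 forever; cooperating earns 19 forever. Multiplying the IC by (1−δ):
19 ≥ 21(1−δ^2) + 2δ^2, so 19·δ^2 ≥ 2 and δ^2 ≥ 2/19.
δ ≥ (2/19)^(1/2) ≈ 0.324.

0.324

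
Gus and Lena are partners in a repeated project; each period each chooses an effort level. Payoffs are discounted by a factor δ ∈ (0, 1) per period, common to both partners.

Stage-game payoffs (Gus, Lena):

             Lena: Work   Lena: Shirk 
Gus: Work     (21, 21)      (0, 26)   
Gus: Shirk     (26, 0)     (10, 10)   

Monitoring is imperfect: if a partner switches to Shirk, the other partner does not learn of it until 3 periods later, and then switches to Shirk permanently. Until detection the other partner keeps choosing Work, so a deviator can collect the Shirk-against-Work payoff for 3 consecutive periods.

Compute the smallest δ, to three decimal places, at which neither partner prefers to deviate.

A deviator earns 26 for 3 periods, then 10 forever; cooperating earns 21 forever. Multiplying the IC by (1−δ):
21 ≥ 26(1−δ^3) + 10δ^3, so 16·δ^3 ≥ 5 and δ^3 ≥ 5/16.
δ ≥ (5/16)^(1/3) ≈ 0.679.

0.679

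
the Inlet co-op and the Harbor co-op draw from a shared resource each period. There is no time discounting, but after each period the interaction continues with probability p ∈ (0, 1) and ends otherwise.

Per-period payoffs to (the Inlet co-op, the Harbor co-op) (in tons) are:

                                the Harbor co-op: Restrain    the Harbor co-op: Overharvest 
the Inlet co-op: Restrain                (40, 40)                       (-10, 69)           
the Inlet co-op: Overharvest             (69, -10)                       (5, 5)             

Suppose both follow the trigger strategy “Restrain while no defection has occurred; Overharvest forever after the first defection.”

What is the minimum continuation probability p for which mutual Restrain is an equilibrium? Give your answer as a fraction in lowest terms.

29/64

Expected cooperation value is 40 + p·40 + p²·40 + … = 40/(1−p); deviation gives 69 + p·5/(1−p).
40 ≥ 69(1−p) + 5p ⇒ 64p ≥ 29 ⇒ p ≥ 29/64.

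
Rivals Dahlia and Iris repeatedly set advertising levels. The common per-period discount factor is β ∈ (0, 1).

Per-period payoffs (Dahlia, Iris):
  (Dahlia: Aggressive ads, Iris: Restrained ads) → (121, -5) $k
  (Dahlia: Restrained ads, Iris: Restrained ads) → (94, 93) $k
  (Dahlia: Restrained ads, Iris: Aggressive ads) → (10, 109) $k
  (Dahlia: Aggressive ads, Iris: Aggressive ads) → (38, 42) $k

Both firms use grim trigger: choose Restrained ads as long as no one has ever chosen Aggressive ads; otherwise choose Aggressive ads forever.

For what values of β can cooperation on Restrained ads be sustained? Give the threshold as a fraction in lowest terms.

Dahlia's threshold: (121−94)/(121−38) = 27/83.
Iris's threshold: (109−93)/(109−42) = 16/67.
27/83 > 16/67, so Dahlia binds and β* = 27/83.

27/83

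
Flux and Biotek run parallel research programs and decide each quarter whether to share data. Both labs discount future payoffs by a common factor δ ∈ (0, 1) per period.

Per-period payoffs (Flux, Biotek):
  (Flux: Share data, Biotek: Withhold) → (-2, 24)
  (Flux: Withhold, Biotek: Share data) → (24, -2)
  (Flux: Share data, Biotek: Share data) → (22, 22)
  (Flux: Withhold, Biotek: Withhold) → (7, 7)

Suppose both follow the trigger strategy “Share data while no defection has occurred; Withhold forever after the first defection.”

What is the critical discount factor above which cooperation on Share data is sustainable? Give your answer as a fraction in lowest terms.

Cooperation forever yields 22 each period: 22/(1−δ).
Deviating yields 24 once, then 7 forever: 24 + 7δ/(1−δ).
No profitable deviation requires 22/(1−δ) ≥ 24 + 7δ/(1−δ).
Multiplying by (1−δ): 22 ≥ 24(1−δ) + 7δ = 24 − 17δ.
So 17δ ≥ 2, i.e. δ ≥ 2/17.

2/17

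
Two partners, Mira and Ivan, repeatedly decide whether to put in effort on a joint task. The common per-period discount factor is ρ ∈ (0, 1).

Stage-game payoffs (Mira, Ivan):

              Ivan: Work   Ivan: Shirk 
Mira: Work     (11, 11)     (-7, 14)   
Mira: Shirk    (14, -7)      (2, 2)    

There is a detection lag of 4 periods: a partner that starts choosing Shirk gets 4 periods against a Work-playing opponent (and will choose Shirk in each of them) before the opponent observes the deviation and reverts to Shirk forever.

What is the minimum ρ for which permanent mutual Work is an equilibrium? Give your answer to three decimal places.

The best deviation is to choose Shirk for all 4 undetected periods, earning 14 each, then 2 forever once detected.
Deviation value: 14(1−ρ^4)/(1−ρ) + 2ρ^4/(1−ρ); cooperation value: 11/(1−ρ).
IC: 11 ≥ 14(1−ρ^4) + 2ρ^4 = 14 − 12ρ^4.
So ρ^4 ≥ 3/12 = 1/4, giving ρ ≥ (1/4)^(1/4) ≈ 0.707.

0.707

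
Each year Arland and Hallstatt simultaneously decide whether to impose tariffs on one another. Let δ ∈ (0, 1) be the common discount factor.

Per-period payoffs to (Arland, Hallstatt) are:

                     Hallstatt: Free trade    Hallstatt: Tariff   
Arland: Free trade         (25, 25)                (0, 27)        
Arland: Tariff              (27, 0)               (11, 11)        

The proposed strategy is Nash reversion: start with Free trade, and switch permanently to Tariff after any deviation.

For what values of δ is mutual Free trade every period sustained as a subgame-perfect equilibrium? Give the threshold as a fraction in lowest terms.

1/8

Under grim trigger the critical discount factor is (T−C)/(T−P) with T = 27, C = 25, P = 11.
δ* = (27−25)/(27−11) = 2/16 = 1/8.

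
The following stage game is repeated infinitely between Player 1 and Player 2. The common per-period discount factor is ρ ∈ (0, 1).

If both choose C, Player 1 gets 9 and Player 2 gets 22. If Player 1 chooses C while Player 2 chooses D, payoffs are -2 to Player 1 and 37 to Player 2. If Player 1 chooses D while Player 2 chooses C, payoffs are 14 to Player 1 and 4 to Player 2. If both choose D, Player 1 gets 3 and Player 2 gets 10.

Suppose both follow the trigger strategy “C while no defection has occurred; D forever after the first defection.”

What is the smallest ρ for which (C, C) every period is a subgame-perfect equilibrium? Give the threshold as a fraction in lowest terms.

Player 1's threshold: (14−9)/(14−3) = 5/11.
Player 2's threshold: (37−22)/(37−10) = 5/9.
5/11 < 5/9, so Player 2 binds and ρ* = 5/9.

5/9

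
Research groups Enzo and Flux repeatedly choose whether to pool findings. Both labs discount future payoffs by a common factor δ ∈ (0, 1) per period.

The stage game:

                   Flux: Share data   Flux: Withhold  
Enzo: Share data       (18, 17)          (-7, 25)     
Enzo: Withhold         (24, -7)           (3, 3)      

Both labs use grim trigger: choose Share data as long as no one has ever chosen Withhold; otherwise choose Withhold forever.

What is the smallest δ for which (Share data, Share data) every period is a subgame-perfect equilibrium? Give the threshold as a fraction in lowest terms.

4/11

For Enzo: deviation gain 24−18 = 6, per-period punishment loss 18−3 = 15. IC gives δ ≥ 6/21 = 2/7.
For Flux: gain 8, loss 14 per period, so δ ≥ 8/22 = 4/11.
The tighter constraint is Flux's, so cooperation needs δ ≥ 4/11.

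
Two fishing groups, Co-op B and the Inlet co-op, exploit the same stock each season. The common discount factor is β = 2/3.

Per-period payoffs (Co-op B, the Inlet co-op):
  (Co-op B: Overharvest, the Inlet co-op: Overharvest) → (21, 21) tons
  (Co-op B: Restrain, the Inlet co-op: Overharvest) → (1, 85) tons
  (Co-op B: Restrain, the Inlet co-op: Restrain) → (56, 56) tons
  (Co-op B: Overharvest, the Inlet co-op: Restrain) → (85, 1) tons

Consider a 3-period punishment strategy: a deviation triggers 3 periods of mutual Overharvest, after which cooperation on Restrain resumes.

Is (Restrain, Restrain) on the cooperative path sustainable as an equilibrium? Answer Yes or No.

IC: β+…+β^3 ≥ (85−56)/(56−21) = 29/35.
At β = 2/3: partial sum = 1.4074 ≥ 0.8286. Cooperation sustainable.

Yes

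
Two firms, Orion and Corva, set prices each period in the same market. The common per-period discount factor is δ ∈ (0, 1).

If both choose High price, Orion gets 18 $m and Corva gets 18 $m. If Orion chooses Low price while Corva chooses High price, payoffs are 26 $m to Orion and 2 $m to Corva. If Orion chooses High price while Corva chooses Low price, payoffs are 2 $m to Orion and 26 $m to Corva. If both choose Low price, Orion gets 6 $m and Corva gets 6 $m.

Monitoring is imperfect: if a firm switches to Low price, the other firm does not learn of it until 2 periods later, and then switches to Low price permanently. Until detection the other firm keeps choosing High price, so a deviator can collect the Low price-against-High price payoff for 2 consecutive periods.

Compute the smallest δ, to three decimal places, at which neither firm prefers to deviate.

0.632

Deviating for the 2 undetected periods gains 26−18 = 8 per period over cooperation, then loses 18−6 = 12 per period forever once punishment starts.
Gain: 8(1 + δ + … + δ^1); loss: 12·δ^2/(1−δ).
No profitable deviation ⇔ 8(1−δ^2) ≤ 12·δ^2, i.e. δ^2 ≥ 8/(8+12) = 2/5.
Hence δ ≥ (2/5)^(1/2) ≈ 0.632.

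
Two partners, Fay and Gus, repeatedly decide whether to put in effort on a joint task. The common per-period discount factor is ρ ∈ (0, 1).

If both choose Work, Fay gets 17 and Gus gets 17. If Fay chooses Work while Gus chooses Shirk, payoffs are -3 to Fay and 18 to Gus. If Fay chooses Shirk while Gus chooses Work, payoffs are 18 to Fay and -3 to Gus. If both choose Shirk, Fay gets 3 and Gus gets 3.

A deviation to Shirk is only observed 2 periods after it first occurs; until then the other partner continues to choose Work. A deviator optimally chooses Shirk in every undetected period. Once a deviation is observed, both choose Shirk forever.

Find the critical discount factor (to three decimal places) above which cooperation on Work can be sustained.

The best deviation is to choose Shirk for all 2 undetected periods, earning 18 each, then 3 forever once detected.
Deviation value: 18(1−ρ^2)/(1−ρ) + 3ρ^2/(1−ρ); cooperation value: 17/(1−ρ).
IC: 17 ≥ 18(1−ρ^2) + 3ρ^2 = 18 − 15ρ^2.
So ρ^2 ≥ 1/15, giving ρ ≥ (1/15)^(1/2) ≈ 0.258.

0.258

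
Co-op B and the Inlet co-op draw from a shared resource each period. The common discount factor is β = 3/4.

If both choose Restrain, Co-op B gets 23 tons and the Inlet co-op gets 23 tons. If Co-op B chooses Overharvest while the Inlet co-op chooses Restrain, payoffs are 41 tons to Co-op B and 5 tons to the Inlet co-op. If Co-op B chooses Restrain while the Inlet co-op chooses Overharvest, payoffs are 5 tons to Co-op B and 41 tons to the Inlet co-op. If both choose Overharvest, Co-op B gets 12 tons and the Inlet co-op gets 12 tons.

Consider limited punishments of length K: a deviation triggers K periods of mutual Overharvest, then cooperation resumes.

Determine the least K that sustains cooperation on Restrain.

No profitable deviation requires (23−12)(β+…+β^K) ≥ 41−23, i.e. β+…+β^K ≥ 18/11 ≈ 1.6364.
With β = 3/4, the partial sums are K=1: 0.7500, K=2: 1.3125, K=3: 1.7344.
K = 3 is the first length at which the sum reaches 1.6364.

3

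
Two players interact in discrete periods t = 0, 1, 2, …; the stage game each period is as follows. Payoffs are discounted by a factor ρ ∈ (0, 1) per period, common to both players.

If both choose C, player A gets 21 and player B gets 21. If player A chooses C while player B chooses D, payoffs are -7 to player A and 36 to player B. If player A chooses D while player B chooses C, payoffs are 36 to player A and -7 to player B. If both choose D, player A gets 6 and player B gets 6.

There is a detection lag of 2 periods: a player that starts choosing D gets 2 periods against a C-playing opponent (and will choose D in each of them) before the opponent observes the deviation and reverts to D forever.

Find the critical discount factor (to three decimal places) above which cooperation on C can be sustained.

A deviator earns 36 for 2 periods, then 6 forever; cooperating earns 21 forever. Multiplying the IC by (1−ρ):
21 ≥ 36(1−ρ^2) + 6ρ^2, so 30·ρ^2 ≥ 15 and ρ^2 ≥ 1/2.
ρ ≥ (1/2)^(1/2) ≈ 0.707.

0.707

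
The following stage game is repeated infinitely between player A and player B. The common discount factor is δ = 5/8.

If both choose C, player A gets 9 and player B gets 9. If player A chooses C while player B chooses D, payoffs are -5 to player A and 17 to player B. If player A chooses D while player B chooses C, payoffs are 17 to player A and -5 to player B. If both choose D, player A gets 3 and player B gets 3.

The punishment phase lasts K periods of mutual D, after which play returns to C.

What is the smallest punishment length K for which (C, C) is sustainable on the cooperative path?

4

IC: δ(1−δ^K)/(1−δ) ≥ (17−9)/(9−3) = 4/3.
With δ = 5/8: need 1 − δ^K ≥ 4/3·(1−5/8)/(5/8), i.e. δ^K ≤ 0.2000.
Since (5/8)^3 = 0.2441 and (5/8)^4 = 0.1526, the smallest such K is 4.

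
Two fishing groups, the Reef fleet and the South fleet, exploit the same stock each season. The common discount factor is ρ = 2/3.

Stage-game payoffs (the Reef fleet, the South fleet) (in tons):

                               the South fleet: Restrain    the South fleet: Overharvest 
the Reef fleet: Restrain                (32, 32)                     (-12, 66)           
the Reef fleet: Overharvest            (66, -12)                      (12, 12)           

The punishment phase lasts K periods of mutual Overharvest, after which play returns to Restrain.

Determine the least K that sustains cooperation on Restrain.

IC: ρ(1−ρ^K)/(1−ρ) ≥ (66−32)/(32−12) = 17/10.
With ρ = 2/3: need 1 − ρ^K ≥ 17/10·(1−2/3)/(2/3), i.e. ρ^K ≤ 0.1500.
Since (2/3)^4 = 0.1975 and (2/3)^5 = 0.1317, the smallest such K is 5.

5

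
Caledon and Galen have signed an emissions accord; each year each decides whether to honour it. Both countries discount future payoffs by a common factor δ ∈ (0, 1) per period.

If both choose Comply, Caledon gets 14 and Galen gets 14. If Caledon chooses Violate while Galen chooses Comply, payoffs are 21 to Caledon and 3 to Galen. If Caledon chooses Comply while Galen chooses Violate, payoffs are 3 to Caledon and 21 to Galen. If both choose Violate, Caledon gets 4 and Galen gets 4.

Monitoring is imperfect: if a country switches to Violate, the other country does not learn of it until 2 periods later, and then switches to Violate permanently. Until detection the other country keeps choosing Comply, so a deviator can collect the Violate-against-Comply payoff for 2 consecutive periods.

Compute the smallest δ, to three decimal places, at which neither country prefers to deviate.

0.642

Deviating for the 2 undetected periods gains 21−14 = 7 per period over cooperation, then loses 14−4 = 10 per period forever once punishment starts.
Gain: 7(1 + δ + … + δ^1); loss: 10·δ^2/(1−δ).
No profitable deviation ⇔ 7(1−δ^2) ≤ 10·δ^2, i.e. δ^2 ≥ 7/(7+10) = 7/17.
Hence δ ≥ (7/17)^(1/2) ≈ 0.642.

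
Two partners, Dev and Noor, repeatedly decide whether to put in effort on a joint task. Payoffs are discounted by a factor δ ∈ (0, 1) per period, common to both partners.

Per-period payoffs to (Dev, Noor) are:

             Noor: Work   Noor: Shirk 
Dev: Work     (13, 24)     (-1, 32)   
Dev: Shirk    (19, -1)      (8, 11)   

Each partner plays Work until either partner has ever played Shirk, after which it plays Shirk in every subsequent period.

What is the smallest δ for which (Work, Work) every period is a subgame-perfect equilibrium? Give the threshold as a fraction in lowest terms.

6/11

Dev: cooperation gives 13 each period; deviation gives 19 once then 8 forever.
  13/(1−δ) ≥ 19 + 8δ/(1−δ) ⇒ δ ≥ 6/11.
Noor: cooperation gives 24 each period; deviation gives 32 once then 11 forever.
  δ ≥ 8/21.
Both must hold, so the binding constraint is Dev's: δ ≥ 6/11.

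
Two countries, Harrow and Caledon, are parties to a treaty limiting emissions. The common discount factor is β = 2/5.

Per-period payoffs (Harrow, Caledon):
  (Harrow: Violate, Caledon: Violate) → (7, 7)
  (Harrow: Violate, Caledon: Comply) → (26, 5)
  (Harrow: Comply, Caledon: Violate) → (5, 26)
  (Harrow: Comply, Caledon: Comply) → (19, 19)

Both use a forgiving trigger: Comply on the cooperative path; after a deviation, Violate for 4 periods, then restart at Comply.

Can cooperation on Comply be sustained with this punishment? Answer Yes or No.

Comparing payoff streams over the 5 periods until play realigns: cooperate → 19(1+β+…+β^4); deviate → 26 + 7(β+…+β^4).
Cooperation is sustained iff (19−7)(β+…+β^4) ≥ 26−19.
β+…+β^4 = 2/5·(1−(2/5)^4)/(1−2/5) = 0.6496, and (26−19)/(19−7) = 0.5833.
0.6496 ≥ 0.5833, so cooperation is sustainable.

Yes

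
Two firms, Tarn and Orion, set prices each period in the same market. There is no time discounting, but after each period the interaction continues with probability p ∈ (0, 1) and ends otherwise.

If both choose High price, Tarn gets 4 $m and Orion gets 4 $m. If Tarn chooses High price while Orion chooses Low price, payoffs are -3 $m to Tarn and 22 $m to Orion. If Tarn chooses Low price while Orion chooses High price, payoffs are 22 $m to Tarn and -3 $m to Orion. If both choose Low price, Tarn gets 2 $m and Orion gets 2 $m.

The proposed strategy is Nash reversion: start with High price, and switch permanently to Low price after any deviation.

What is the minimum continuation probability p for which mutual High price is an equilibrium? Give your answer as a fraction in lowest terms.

Expected cooperation value is 4 + p·4 + p²·4 + … = 4/(1−p); deviation gives 22 + p·2/(1−p).
4 ≥ 22(1−p) + 2p ⇒ 20p ≥ 18 ⇒ p ≥ 18/20 = 9/10.

9/10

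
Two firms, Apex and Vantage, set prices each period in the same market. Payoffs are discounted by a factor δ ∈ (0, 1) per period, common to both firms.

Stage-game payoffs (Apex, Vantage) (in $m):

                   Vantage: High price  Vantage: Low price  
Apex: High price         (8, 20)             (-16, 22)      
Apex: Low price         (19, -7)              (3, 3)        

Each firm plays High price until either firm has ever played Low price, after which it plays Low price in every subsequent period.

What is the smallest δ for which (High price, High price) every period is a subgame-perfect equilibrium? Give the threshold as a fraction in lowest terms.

Apex: cooperation gives 8 each period; deviation gives 19 once then 3 forever.
  8/(1−δ) ≥ 19 + 3δ/(1−δ) ⇒ δ ≥ 11/16.
Vantage: cooperation gives 20 each period; deviation gives 22 once then 3 forever.
  δ ≥ 2/19.
Both must hold, so the binding constraint is Apex's: δ ≥ 11/16.

11/16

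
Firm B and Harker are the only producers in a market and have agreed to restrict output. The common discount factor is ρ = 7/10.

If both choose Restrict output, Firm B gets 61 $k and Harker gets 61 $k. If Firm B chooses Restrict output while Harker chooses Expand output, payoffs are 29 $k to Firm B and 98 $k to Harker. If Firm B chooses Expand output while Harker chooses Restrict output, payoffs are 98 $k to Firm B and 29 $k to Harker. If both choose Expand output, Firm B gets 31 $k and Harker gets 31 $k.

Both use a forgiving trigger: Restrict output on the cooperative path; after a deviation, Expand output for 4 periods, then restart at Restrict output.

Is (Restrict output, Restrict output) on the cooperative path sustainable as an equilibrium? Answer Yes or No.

Yes

Comparing payoff streams over the 5 periods until play realigns: cooperate → 61(1+ρ+…+ρ^4); deviate → 98 + 31(ρ+…+ρ^4).
Cooperation is sustained iff (61−31)(ρ+…+ρ^4) ≥ 98−61.
ρ+…+ρ^4 = 7/10·(1−(7/10)^4)/(1−7/10) = 1.7731, and (98−61)/(61−31) = 1.2333.
1.7731 ≥ 1.2333, so cooperation is sustainable.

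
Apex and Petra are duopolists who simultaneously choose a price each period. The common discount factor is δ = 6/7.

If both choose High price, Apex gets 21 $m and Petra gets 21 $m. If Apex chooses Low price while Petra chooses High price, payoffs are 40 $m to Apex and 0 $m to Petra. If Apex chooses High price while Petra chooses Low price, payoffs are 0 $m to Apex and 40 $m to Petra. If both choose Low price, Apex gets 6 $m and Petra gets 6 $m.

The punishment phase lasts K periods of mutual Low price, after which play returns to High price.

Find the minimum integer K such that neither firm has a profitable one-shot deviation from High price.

2

Need Σ_{k=1}^{K} δ^k ≥ (40−21)/(21−6) = 1.2667 at δ = 6/7.
At K = 1 the sum is 0.8571 < 1.2667; at K = 2 it is 1.5918 ≥ 1.2667.
So the minimum punishment length is K = 2.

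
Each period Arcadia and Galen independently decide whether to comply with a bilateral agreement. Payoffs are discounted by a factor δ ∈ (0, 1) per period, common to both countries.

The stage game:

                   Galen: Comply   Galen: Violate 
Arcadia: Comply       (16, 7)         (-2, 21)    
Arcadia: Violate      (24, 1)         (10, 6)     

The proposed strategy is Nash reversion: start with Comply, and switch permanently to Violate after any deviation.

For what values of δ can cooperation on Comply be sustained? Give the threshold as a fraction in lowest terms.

For Arcadia: deviation gain 24−16 = 8, per-period punishment loss 16−10 = 6. IC gives δ ≥ 8/14 = 4/7.
For Galen: gain 14, loss 1 per period, so δ ≥ 14/15.
The tighter constraint is Galen's, so cooperation needs δ ≥ 14/15.

14/15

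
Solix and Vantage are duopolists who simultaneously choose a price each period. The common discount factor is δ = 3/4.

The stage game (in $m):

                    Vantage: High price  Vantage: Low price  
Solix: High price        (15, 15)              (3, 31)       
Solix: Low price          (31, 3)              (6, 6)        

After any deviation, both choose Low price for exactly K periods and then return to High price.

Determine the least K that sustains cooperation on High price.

No profitable deviation requires (15−6)(δ+…+δ^K) ≥ 31−15, i.e. δ+…+δ^K ≥ 16/9 ≈ 1.7778.
With δ = 3/4, the partial sums are K=1: 0.7500, K=2: 1.3125, K=3: 1.7344, K=4: 2.0508.
K = 4 is the first length at which the sum reaches 1.7778.

4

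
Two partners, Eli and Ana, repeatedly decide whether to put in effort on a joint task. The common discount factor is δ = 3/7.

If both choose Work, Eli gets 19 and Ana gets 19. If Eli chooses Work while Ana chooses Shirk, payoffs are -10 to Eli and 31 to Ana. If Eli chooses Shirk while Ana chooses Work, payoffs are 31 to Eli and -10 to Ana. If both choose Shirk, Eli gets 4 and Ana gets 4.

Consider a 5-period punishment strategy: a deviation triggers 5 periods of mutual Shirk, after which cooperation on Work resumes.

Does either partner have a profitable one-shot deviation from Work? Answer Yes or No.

Yes

IC: δ+…+δ^5 ≥ (31−19)/(19−4) = 4/5.
At δ = 3/7: partial sum = 0.7392 < 0.8000. Cooperation not sustainable.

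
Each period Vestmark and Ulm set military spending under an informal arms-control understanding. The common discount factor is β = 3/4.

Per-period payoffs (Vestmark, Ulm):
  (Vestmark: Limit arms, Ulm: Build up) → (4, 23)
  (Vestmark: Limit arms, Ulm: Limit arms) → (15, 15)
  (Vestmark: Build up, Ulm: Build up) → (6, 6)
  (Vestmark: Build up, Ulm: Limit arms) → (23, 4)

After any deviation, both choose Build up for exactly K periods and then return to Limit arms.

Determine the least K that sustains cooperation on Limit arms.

2

Need Σ_{k=1}^{K} β^k ≥ (23−15)/(15−6) = 0.8889 at β = 3/4.
At K = 1 the sum is 0.7500 < 0.8889; at K = 2 it is 1.3125 ≥ 0.8889.
So the minimum punishment length is K = 2.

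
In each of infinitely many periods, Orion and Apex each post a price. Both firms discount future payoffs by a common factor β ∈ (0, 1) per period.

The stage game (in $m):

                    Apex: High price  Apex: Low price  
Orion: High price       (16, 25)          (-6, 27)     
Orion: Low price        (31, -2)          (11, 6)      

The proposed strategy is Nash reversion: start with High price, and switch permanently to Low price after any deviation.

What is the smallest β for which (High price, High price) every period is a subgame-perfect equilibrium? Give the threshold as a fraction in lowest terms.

Orion's threshold: (31−16)/(31−11) = 3/4.
Apex's threshold: (27−25)/(27−6) = 2/21.
3/4 > 2/21, so Orion binds and β* = 3/4.

3/4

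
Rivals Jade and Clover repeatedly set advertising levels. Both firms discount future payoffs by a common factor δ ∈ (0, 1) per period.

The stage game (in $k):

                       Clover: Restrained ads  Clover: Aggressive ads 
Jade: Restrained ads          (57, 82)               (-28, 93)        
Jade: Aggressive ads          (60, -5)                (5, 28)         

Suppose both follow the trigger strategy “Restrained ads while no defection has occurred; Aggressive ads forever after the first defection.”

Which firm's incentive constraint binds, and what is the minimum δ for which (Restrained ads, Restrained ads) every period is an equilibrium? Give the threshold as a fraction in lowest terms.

Clover; δ ≥ 11/65

Jade's threshold: (60−57)/(60−5) = 3/55.
Clover's threshold: (93−82)/(93−28) = 11/65.
3/55 < 11/65, so Clover binds and δ* = 11/65.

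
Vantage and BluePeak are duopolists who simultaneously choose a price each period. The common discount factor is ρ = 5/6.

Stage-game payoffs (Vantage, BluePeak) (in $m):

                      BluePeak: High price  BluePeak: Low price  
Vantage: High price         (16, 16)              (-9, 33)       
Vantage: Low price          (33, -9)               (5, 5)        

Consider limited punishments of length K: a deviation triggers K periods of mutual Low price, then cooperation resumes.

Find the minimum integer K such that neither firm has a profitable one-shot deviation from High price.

Need Σ_{k=1}^{K} ρ^k ≥ (33−16)/(16−5) = 1.5455 at ρ = 5/6.
At K = 2 the sum is 1.5278 < 1.5455; at K = 3 it is 2.1065 ≥ 1.5455.
So the minimum punishment length is K = 3.

3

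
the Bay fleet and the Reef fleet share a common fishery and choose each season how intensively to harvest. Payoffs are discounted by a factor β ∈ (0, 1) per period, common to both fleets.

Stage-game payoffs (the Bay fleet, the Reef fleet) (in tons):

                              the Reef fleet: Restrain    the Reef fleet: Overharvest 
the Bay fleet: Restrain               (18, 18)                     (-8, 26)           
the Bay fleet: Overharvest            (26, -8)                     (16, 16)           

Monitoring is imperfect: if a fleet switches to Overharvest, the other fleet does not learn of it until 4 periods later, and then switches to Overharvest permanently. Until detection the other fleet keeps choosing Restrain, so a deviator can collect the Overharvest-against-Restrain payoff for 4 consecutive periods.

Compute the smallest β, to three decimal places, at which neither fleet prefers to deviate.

0.946

The best deviation is to choose Overharvest for all 4 undetected periods, earning 26 each, then 16 forever once detected.
Deviation value: 26(1−β^4)/(1−β) + 16β^4/(1−β); cooperation value: 18/(1−β).
IC: 18 ≥ 26(1−β^4) + 16β^4 = 26 − 10β^4.
So β^4 ≥ 8/10 = 4/5, giving β ≥ (4/5)^(1/4) ≈ 0.946.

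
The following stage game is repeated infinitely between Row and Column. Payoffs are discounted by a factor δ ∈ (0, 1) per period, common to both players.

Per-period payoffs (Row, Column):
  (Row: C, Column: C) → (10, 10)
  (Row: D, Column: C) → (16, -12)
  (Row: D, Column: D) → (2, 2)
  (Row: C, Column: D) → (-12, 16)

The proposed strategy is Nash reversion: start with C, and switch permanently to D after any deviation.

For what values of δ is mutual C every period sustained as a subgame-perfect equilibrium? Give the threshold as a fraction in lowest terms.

One-period gain from deviating is 16 − 10 = 6. The loss is 10 − 2 = 8 in every subsequent period, with present value 8·δ/(1−δ).
Deviation is unprofitable when 8·δ/(1−δ) ≥ 6, i.e. δ/(1−δ) ≥ 3/4.
Equivalently δ ≥ 6/(6+8) = 3/7.

3/7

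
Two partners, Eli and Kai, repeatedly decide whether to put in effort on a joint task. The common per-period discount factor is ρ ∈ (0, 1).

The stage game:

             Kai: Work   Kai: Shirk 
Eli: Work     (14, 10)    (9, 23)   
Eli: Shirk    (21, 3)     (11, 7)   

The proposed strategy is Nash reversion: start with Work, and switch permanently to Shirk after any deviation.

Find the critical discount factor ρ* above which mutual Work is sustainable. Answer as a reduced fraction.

13/16

Eli's threshold: (21−14)/(21−11) = 7/10.
Kai's threshold: (23−10)/(23−7) = 13/16.
7/10 < 13/16, so Kai binds and ρ* = 13/16.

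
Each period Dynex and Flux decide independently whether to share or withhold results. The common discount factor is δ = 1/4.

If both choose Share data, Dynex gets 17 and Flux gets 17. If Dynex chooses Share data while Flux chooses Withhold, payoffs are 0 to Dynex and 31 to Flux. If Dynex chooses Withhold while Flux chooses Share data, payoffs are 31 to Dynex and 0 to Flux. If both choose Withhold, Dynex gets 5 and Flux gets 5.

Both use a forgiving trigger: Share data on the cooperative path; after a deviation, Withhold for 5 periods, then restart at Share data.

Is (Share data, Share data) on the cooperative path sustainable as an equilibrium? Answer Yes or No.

A one-shot deviation gives 31 now, then 5 for 5 periods, then back to 17.
Gain from deviating: (31−17) today; loss: (17−5) in each of the next 5 periods.
No-deviation condition: (17−5)(δ+…+δ^5) ≥ 31−17, i.e. δ+…+δ^5 ≥ 7/6.
At δ = 1/4: δ+…+δ^5 = 0.3330 < 1.1667.
So cooperation is not sustainable.

No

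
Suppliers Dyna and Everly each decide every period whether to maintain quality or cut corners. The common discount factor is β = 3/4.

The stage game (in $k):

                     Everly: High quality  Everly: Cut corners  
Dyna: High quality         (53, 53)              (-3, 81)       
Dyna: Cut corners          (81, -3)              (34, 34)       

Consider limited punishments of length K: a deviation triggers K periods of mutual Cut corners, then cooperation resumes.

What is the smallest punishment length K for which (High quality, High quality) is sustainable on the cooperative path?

3

Need Σ_{k=1}^{K} β^k ≥ (81−53)/(53−34) = 1.4737 at β = 3/4.
At K = 2 the sum is 1.3125 < 1.4737; at K = 3 it is 1.7344 ≥ 1.4737.
So the minimum punishment length is K = 3.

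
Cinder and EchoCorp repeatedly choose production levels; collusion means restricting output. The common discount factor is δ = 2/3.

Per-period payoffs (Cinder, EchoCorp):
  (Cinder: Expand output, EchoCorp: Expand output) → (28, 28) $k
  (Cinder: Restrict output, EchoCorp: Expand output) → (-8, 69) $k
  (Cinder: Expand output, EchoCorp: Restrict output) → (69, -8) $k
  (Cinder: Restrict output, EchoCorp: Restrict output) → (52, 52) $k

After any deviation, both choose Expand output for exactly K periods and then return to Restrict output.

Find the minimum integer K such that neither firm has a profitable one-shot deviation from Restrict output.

2

IC: δ(1−δ^K)/(1−δ) ≥ (69−52)/(52−28) = 17/24.
With δ = 2/3: need 1 − δ^K ≥ 17/24·(1−2/3)/(2/3), i.e. δ^K ≤ 0.6458.
Since (2/3)^1 = 0.6667 and (2/3)^2 = 0.4444, the smallest such K is 2.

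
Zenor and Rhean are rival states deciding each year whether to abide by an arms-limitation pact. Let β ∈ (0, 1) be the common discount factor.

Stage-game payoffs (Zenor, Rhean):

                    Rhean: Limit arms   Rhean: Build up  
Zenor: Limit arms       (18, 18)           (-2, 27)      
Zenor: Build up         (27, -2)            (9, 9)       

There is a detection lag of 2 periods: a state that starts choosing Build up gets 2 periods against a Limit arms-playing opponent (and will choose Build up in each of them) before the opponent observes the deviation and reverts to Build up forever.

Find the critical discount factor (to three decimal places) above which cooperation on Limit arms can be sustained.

0.707

The best deviation is to choose Build up for all 2 undetected periods, earning 27 each, then 9 forever once detected.
Deviation value: 27(1−β^2)/(1−β) + 9β^2/(1−β); cooperation value: 18/(1−β).
IC: 18 ≥ 27(1−β^2) + 9β^2 = 27 − 18β^2.
So β^2 ≥ 9/18 = 1/2, giving β ≥ (1/2)^(1/2) ≈ 0.707.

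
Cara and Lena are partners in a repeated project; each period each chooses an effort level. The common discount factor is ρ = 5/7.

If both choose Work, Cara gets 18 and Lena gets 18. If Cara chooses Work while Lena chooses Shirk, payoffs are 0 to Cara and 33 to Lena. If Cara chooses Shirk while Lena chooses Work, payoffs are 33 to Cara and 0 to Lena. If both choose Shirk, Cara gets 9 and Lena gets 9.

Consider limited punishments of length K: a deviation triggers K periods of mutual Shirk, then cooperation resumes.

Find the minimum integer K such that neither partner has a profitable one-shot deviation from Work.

4

Need Σ_{k=1}^{K} ρ^k ≥ (33−18)/(18−9) = 1.6667 at ρ = 5/7.
At K = 3 the sum is 1.5889 < 1.6667; at K = 4 it is 1.8492 ≥ 1.6667.
So the minimum punishment length is K = 4.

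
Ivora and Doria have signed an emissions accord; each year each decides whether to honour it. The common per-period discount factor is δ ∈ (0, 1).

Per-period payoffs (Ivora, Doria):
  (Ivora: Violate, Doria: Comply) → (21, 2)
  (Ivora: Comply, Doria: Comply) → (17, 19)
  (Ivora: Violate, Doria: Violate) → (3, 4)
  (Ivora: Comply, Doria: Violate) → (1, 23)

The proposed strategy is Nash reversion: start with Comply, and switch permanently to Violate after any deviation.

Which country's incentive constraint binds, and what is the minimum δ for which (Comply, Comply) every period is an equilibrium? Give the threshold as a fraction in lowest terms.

Ivora; δ ≥ 2/9

For Ivora: deviation gain 21−17 = 4, per-period punishment loss 17−3 = 14. IC gives δ ≥ 4/18 = 2/9.
For Doria: gain 4, loss 15 per period, so δ ≥ 4/19.
The tighter constraint is Ivora's, so cooperation needs δ ≥ 2/9.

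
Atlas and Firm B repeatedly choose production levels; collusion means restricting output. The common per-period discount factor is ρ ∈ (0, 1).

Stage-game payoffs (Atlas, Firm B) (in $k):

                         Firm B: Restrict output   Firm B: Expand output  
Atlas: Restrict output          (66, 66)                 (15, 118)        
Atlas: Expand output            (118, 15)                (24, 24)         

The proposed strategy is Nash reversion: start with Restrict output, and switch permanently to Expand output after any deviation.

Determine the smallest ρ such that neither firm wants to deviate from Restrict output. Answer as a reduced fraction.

Cooperation forever yields 66 each period: 66/(1−ρ).
Deviating yields 118 once, then 24 forever: 118 + 24ρ/(1−ρ).
No profitable deviation requires 66/(1−ρ) ≥ 118 + 24ρ/(1−ρ).
Multiplying by (1−ρ): 66 ≥ 118(1−ρ) + 24ρ = 118 − 94ρ.
So 94ρ ≥ 52, i.e. ρ ≥ 52/94 = 26/47.

26/47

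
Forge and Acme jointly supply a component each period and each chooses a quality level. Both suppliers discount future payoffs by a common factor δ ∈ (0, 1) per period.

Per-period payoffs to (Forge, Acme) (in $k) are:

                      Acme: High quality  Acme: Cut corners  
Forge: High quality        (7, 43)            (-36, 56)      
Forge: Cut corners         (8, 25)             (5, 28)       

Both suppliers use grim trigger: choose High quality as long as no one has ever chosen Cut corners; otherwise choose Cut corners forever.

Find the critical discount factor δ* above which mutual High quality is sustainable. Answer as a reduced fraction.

Forge's threshold: (8−7)/(8−5) = 1/3.
Acme's threshold: (56−43)/(56−28) = 13/28.
1/3 < 13/28, so Acme binds and δ* = 13/28.

13/28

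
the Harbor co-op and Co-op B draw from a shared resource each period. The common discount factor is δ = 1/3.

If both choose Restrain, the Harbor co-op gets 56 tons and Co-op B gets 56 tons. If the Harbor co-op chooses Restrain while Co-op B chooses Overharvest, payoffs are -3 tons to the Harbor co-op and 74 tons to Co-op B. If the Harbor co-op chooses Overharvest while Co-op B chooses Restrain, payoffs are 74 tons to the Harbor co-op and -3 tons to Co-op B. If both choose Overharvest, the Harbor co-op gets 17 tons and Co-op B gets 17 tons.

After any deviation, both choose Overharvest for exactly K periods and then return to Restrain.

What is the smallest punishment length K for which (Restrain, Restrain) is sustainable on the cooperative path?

3

IC: δ(1−δ^K)/(1−δ) ≥ (74−56)/(56−17) = 6/13.
With δ = 1/3: need 1 − δ^K ≥ 6/13·(1−1/3)/(1/3), i.e. δ^K ≤ 0.0769.
Since (1/3)^2 = 0.1111 and (1/3)^3 = 0.0370, the smallest such K is 3.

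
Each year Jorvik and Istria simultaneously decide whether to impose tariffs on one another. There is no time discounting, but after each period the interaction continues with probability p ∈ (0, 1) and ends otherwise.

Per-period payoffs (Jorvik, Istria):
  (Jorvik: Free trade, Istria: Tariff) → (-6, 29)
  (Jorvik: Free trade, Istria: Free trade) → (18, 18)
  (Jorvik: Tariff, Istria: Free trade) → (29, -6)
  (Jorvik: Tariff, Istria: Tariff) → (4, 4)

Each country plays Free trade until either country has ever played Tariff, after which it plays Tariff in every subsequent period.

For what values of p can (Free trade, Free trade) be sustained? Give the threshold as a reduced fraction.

With no time discounting, the continuation probability p plays the role of the discount factor.
Grim-trigger IC: 18/(1−p) ≥ 29 + 4p/(1−p) ⇒ p ≥ (29−18)/(29−4) = 11/25.

11/25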